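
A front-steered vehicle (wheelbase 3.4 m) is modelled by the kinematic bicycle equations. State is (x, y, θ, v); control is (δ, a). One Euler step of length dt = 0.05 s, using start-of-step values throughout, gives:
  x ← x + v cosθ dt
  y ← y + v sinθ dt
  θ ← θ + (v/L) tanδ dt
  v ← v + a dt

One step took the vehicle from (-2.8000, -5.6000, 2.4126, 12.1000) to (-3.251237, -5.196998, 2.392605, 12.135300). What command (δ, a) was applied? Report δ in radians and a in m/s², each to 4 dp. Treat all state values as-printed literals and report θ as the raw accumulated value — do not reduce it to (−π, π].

δ = -0.1119, a = 0.7060

a = (v'−v)/dt = (0.035300)/0.05 = 0.7060
Δθ = θ'−θ = -0.019995;  (v·dt/L) = 12.1000·0.05/3.4 = 0.177941
tan δ = Δθ·L/(v·dt) = -0.112369  →  δ = -0.1119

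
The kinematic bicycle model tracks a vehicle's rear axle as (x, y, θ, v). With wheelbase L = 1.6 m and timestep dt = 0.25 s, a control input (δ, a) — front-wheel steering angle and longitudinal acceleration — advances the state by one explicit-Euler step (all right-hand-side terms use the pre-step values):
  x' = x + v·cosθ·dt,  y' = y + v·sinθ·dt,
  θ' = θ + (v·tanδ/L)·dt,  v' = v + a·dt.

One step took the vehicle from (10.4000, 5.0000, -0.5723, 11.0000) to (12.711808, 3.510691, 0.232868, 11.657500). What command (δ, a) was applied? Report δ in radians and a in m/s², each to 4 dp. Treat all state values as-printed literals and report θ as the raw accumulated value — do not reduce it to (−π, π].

a = (v'−v)/dt = (0.657500)/0.25 = 2.6300
Δθ = θ'−θ = 0.805168;  (v·dt/L) = 11.0000·0.25/1.6 = 1.718750
tan δ = Δθ·L/(v·dt) = 0.468461  →  δ = 0.4381

δ = 0.4381, a = 2.6300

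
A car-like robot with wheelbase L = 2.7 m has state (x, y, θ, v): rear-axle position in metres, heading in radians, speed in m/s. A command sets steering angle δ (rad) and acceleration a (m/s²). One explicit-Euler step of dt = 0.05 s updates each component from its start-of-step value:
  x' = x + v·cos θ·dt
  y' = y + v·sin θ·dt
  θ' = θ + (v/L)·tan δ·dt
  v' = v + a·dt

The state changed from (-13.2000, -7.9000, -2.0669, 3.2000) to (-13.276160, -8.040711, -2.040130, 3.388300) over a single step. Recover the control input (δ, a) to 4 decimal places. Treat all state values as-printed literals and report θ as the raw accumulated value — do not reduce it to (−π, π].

δ = 0.4243, a = 3.7660

a = (v'−v)/dt = (0.188300)/0.05 = 3.7660
Δθ = θ'−θ = 0.026770;  (v·dt/L) = 3.2000·0.05/2.7 = 0.059259
tan δ = Δθ·L/(v·dt) = 0.451744  →  δ = 0.4243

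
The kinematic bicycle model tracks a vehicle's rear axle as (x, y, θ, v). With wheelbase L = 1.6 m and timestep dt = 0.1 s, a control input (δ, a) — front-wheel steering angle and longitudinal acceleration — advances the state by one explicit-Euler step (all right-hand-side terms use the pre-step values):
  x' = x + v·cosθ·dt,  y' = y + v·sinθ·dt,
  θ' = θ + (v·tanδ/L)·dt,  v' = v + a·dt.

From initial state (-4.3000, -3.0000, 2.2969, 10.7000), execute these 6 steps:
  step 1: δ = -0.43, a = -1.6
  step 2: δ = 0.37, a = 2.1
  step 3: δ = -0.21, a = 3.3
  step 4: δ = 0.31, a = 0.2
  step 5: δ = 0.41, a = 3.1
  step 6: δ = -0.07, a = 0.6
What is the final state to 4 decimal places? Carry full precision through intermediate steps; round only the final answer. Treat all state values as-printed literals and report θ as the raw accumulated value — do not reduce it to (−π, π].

after step 1 (δ=-0.43, a=-1.6): (-5.010438, -2.199889, 1.990197, 10.540000)
after step 2 (δ=0.37, a=2.1): (-5.439641, -1.237236, 2.245702, 10.750000)
after step 3 (δ=-0.21, a=3.3): (-6.111327, -0.397913, 2.102497, 11.080000)
after step 4 (δ=0.31, a=0.2): (-6.673083, 0.557123, 2.324324, 11.100000)
after step 5 (δ=0.41, a=3.1): (-7.432562, 1.366624, 2.625849, 11.410000)
after step 6 (δ=-0.07, a=0.6): (-8.425148, 1.929344, 2.575849, 11.470000)

(-8.4251, 1.9293, 2.5758, 11.4700)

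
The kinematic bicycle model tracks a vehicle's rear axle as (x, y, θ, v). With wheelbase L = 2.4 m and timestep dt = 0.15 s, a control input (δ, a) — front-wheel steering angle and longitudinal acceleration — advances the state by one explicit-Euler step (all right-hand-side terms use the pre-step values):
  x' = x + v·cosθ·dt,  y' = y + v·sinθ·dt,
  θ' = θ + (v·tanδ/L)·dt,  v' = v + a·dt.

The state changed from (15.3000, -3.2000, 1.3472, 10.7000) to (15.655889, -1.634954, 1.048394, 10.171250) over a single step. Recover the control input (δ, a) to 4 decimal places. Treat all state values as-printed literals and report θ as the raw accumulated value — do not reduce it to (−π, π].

a = (v'−v)/dt = (-0.528750)/0.15 = -3.5250
Δθ = θ'−θ = -0.298806;  (v·dt/L) = 10.7000·0.15/2.4 = 0.668750
tan δ = Δθ·L/(v·dt) = -0.446813  →  δ = -0.4202

δ = -0.4202, a = -3.5250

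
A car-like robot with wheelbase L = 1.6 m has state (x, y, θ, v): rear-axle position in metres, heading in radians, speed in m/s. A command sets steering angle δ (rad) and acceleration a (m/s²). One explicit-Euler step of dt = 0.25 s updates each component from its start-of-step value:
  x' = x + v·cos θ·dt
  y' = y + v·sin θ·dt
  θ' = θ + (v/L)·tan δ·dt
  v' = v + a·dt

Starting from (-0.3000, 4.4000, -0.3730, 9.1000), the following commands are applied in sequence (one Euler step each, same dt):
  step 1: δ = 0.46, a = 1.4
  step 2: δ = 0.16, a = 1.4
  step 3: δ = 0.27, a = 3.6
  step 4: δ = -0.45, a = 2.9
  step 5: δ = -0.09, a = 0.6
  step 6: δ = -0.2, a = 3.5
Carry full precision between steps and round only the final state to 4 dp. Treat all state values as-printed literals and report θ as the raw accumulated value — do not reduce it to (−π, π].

after step 1 (δ=0.46, a=1.4): (1.818567, 3.570965, 0.331466, 9.450000)
after step 2 (δ=0.16, a=1.4): (4.052467, 4.339793, 0.569753, 9.800000)
after step 3 (δ=0.27, a=3.6): (6.115451, 5.661383, 0.993539, 10.700000)
after step 4 (δ=-0.45, a=2.9): (7.575273, 7.902932, 0.185931, 11.425000)
after step 5 (δ=-0.09, a=0.6): (10.382294, 8.430944, 0.024832, 11.575000)
after step 6 (δ=-0.2, a=3.5): (13.275152, 8.502794, -0.341788, 12.450000)

(13.2752, 8.5028, -0.3418, 12.4500)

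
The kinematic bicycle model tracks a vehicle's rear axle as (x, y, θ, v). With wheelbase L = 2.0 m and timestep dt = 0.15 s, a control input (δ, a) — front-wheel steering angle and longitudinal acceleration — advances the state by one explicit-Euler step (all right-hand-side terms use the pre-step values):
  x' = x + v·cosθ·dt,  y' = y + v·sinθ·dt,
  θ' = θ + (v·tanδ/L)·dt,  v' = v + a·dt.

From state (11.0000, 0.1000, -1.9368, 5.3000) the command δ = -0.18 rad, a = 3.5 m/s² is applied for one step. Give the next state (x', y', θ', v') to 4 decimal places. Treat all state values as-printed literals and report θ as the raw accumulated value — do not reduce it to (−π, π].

(10.7155, -0.6423, -2.0091, 5.8250)

x' = 11.0000 + 5.3000·cos(-1.9368)·0.15 = 10.7155
y' = 0.1000 + 5.3000·sin(-1.9368)·0.15 = -0.6423
θ' = -1.9368 + (5.3000/2.0)·tan(-0.18)·0.15 = -2.0091
v' = 5.3000 + 3.5000·0.15 = 5.8250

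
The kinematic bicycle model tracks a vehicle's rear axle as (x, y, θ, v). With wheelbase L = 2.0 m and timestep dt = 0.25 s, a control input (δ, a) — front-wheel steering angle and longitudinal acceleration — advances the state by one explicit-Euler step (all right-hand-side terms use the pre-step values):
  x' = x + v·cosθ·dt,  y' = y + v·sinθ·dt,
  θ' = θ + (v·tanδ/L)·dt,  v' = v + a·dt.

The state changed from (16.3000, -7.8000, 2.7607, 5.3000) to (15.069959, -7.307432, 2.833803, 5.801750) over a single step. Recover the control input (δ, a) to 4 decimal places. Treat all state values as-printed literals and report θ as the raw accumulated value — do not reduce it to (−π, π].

δ = 0.1099, a = 2.0070

a = (v'−v)/dt = (0.501750)/0.25 = 2.0070
Δθ = θ'−θ = 0.073103;  (v·dt/L) = 5.3000·0.25/2.0 = 0.662500
tan δ = Δθ·L/(v·dt) = 0.110344  →  δ = 0.1099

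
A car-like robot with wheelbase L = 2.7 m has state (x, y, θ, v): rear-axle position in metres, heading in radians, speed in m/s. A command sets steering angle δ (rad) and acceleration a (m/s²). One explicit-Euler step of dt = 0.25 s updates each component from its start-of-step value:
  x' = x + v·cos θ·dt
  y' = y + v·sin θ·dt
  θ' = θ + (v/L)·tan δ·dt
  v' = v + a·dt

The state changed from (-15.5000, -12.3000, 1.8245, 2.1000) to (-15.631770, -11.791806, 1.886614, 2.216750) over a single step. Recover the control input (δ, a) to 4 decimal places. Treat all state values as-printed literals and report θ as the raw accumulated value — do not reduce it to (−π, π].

δ = 0.3092, a = 0.4670

a = (v'−v)/dt = (0.116750)/0.25 = 0.4670
Δθ = θ'−θ = 0.062114;  (v·dt/L) = 2.1000·0.25/2.7 = 0.194444
tan δ = Δθ·L/(v·dt) = 0.319443  →  δ = 0.3092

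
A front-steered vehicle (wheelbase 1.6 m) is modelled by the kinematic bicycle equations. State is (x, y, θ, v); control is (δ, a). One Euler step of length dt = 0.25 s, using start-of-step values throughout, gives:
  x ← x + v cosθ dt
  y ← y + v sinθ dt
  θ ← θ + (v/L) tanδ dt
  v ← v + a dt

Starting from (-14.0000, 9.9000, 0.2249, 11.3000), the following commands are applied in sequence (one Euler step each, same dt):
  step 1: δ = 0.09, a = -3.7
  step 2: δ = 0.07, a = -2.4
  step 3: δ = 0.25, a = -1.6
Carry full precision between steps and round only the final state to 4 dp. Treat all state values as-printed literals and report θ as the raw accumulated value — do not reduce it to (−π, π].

after step 1 (δ=0.09, a=-3.7): (-11.246144, 10.530000, 0.384237, 10.375000)
after step 2 (δ=0.07, a=-2.4): (-8.841517, 11.502271, 0.497899, 9.775000)
after step 3 (δ=0.25, a=-1.6): (-6.694468, 12.669359, 0.887894, 9.375000)

(-6.6945, 12.6694, 0.8879, 9.3750)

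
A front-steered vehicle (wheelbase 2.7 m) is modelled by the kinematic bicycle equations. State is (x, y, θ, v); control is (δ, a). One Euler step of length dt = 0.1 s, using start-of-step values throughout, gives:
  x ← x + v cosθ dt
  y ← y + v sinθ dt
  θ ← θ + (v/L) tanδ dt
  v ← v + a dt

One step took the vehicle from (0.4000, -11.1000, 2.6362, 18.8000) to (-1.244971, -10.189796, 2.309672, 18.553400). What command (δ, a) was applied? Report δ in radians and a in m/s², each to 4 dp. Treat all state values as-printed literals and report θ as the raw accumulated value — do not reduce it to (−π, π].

δ = -0.4385, a = -2.4660

a = (v'−v)/dt = (-0.246600)/0.1 = -2.4660
Δθ = θ'−θ = -0.326528;  (v·dt/L) = 18.8000·0.1/2.7 = 0.696296
tan δ = Δθ·L/(v·dt) = -0.468950  →  δ = -0.4385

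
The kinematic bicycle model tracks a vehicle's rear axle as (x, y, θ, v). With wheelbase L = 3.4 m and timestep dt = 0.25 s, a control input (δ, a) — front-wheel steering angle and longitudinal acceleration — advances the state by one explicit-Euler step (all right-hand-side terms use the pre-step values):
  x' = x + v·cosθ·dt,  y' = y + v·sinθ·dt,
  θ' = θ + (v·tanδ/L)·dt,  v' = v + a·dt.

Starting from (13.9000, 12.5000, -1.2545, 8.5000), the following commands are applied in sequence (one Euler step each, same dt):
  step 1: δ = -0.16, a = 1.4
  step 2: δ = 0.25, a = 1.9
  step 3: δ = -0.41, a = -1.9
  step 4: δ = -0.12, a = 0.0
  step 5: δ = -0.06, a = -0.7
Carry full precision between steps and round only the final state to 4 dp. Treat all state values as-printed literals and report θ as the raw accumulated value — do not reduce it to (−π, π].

after step 1 (δ=-0.16, a=1.4): (14.560979, 10.480413, -1.355362, 8.850000)
after step 2 (δ=0.25, a=1.9): (15.033948, 8.319058, -1.189202, 9.325000)
after step 3 (δ=-0.41, a=-1.9): (15.902107, 6.155490, -1.487212, 8.850000)
after step 4 (δ=-0.12, a=0.0): (16.086821, 3.950714, -1.565677, 8.850000)
after step 5 (δ=-0.06, a=-0.7): (16.098147, 1.738243, -1.604768, 8.675000)

(16.0981, 1.7382, -1.6048, 8.6750)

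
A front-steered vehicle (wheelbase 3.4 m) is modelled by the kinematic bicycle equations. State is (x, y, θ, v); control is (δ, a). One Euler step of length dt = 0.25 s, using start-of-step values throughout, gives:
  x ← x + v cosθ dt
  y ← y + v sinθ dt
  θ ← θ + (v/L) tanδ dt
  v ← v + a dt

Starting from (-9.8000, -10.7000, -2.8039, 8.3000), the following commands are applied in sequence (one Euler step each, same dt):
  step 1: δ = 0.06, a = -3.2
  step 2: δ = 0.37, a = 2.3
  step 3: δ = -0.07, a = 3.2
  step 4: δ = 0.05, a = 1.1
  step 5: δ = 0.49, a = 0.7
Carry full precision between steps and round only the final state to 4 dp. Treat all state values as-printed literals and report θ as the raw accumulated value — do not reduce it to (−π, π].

(-18.9921, -15.5988, -2.2035, 9.3250)

after step 1 (δ=0.06, a=-3.2): (-11.757807, -11.387470, -2.767238, 7.500000)
after step 2 (δ=0.37, a=2.3): (-13.502952, -12.073105, -2.553343, 8.075000)
after step 3 (δ=-0.07, a=3.2): (-15.182377, -13.193320, -2.594974, 8.875000)
after step 4 (δ=0.05, a=1.1): (-17.077826, -14.346630, -2.562318, 9.150000)
after step 5 (δ=0.49, a=0.7): (-18.992143, -15.598847, -2.203457, 9.325000)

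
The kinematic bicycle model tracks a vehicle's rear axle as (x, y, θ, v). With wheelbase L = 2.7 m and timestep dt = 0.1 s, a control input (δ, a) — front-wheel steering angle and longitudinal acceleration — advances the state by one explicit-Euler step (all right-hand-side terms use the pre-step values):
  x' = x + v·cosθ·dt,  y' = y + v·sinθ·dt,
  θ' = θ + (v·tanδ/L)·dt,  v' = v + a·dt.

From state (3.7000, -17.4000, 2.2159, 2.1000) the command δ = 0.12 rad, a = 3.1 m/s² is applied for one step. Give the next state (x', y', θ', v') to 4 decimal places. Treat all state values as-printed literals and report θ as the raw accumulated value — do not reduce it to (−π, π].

x' = 3.7000 + 2.1000·cos(2.2159)·0.1 = 3.5737
y' = -17.4000 + 2.1000·sin(2.2159)·0.1 = -17.2322
θ' = 2.2159 + (2.1000/2.7)·tan(0.12)·0.1 = 2.2253
v' = 2.1000 + 3.1000·0.1 = 2.4100

(3.5737, -17.2322, 2.2253, 2.4100)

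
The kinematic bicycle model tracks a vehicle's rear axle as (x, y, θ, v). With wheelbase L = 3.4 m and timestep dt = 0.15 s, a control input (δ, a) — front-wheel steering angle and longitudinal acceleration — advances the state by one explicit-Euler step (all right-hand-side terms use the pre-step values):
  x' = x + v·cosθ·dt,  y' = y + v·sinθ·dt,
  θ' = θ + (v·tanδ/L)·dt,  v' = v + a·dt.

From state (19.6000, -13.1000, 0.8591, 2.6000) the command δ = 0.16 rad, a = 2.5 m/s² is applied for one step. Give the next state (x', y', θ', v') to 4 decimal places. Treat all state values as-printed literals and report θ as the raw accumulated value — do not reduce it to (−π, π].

x' = 19.6000 + 2.6000·cos(0.8591)·0.15 = 19.8547
y' = -13.1000 + 2.6000·sin(0.8591)·0.15 = -12.8047
θ' = 0.8591 + (2.6000/3.4)·tan(0.16)·0.15 = 0.8776
v' = 2.6000 + 2.5000·0.15 = 2.9750

(19.8547, -12.8047, 0.8776, 2.9750)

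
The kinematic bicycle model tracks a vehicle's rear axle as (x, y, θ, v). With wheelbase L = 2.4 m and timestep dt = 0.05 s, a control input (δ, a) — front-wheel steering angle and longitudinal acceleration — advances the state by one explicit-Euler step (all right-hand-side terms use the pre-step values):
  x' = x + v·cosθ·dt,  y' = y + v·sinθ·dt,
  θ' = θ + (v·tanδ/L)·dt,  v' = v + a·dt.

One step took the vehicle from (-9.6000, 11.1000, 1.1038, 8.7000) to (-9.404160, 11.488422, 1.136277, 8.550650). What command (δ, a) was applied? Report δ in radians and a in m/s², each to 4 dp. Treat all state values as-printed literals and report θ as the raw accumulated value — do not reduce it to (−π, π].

δ = 0.1773, a = -2.9870

a = (v'−v)/dt = (-0.149350)/0.05 = -2.9870
Δθ = θ'−θ = 0.032477;  (v·dt/L) = 8.7000·0.05/2.4 = 0.181250
tan δ = Δθ·L/(v·dt) = 0.179183  →  δ = 0.1773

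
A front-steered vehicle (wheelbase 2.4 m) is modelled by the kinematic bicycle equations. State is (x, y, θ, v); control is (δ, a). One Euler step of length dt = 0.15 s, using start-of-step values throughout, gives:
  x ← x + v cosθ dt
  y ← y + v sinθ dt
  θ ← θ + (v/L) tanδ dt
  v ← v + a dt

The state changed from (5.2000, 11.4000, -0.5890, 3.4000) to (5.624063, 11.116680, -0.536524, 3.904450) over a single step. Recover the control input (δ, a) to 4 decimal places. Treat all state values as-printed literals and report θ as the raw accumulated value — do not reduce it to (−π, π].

δ = 0.2421, a = 3.3630

a = (v'−v)/dt = (0.504450)/0.15 = 3.3630
Δθ = θ'−θ = 0.052476;  (v·dt/L) = 3.4000·0.15/2.4 = 0.212500
tan δ = Δθ·L/(v·dt) = 0.246946  →  δ = 0.2421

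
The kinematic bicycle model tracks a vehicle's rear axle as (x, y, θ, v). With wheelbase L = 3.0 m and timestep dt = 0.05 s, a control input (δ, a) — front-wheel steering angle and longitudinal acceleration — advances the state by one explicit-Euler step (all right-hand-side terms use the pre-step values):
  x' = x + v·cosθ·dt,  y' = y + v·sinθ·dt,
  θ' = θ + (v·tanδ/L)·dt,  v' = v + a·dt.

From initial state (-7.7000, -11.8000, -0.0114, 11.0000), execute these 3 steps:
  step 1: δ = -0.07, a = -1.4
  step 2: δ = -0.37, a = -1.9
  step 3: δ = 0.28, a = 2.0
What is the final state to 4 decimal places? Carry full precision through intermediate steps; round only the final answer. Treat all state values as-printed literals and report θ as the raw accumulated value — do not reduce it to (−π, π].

after step 1 (δ=-0.07, a=-1.4): (-7.150036, -11.806270, -0.024254, 10.930000)
after step 2 (δ=-0.37, a=-1.9): (-6.603696, -11.819524, -0.094910, 10.835000)
after step 3 (δ=0.28, a=2.0): (-6.064385, -11.870864, -0.042983, 10.935000)

(-6.0644, -11.8709, -0.0430, 10.9350)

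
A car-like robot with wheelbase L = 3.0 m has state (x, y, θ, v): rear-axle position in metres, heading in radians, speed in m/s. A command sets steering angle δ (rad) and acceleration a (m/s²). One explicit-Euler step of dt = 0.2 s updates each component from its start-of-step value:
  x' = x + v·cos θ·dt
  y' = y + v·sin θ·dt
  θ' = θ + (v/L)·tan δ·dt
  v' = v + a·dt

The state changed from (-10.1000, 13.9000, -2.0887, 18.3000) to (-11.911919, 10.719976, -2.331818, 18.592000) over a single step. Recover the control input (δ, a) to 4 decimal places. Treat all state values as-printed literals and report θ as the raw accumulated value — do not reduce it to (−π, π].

a = (v'−v)/dt = (0.292000)/0.2 = 1.4600
Δθ = θ'−θ = -0.243118;  (v·dt/L) = 18.3000·0.2/3.0 = 1.220000
tan δ = Δθ·L/(v·dt) = -0.199277  →  δ = -0.1967

δ = -0.1967, a = 1.4600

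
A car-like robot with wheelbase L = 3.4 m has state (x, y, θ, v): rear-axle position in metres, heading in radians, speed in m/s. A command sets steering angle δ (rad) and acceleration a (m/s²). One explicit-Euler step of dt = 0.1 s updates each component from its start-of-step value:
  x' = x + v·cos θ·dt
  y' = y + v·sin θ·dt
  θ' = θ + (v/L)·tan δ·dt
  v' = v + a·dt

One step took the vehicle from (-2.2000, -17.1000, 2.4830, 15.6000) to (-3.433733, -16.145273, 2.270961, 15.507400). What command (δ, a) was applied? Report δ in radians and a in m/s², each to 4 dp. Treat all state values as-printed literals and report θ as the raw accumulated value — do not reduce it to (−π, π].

a = (v'−v)/dt = (-0.092600)/0.1 = -0.9260
Δθ = θ'−θ = -0.212039;  (v·dt/L) = 15.6000·0.1/3.4 = 0.458824
tan δ = Δθ·L/(v·dt) = -0.462136  →  δ = -0.4329

δ = -0.4329, a = -0.9260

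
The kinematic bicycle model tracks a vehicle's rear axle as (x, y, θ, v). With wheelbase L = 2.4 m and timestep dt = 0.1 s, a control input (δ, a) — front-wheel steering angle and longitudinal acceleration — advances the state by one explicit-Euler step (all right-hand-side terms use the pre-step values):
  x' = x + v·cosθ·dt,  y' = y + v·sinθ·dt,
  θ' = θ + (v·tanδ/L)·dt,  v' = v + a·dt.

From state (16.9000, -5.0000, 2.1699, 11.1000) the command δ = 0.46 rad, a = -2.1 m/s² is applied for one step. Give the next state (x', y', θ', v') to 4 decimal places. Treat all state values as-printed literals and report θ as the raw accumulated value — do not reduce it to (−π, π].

x' = 16.9000 + 11.1000·cos(2.1699)·0.1 = 16.2741
y' = -5.0000 + 11.1000·sin(2.1699)·0.1 = -4.0833
θ' = 2.1699 + (11.1000/2.4)·tan(0.46)·0.1 = 2.3990
v' = 11.1000 − 2.1000·0.1 = 10.8900

(16.2741, -4.0833, 2.3990, 10.8900)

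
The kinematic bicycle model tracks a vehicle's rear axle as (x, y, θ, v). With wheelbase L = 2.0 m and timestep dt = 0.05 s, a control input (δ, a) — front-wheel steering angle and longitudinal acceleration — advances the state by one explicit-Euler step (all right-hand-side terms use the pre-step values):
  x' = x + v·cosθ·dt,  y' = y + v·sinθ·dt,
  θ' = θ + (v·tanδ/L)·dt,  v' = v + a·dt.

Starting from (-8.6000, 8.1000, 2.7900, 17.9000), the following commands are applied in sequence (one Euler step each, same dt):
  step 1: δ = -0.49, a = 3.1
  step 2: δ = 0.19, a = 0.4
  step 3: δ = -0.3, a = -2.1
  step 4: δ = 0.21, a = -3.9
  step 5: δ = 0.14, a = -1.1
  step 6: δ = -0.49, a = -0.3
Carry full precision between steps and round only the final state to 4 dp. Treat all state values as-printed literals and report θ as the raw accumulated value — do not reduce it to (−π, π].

after step 1 (δ=-0.49, a=3.1): (-9.440249, 8.408232, 2.551309, 18.055000)
after step 2 (δ=0.19, a=0.4): (-10.190238, 8.910700, 2.638117, 18.075000)
after step 3 (δ=-0.3, a=-2.1): (-10.981842, 9.346735, 2.498336, 17.970000)
after step 4 (δ=0.21, a=-3.9): (-11.700774, 9.885659, 2.594090, 17.775000)
after step 5 (δ=0.14, a=-1.1): (-12.459613, 10.348304, 2.656712, 17.720000)
after step 6 (δ=-0.49, a=-0.3): (-13.243484, 10.761270, 2.420421, 17.705000)

(-13.2435, 10.7613, 2.4204, 17.7050)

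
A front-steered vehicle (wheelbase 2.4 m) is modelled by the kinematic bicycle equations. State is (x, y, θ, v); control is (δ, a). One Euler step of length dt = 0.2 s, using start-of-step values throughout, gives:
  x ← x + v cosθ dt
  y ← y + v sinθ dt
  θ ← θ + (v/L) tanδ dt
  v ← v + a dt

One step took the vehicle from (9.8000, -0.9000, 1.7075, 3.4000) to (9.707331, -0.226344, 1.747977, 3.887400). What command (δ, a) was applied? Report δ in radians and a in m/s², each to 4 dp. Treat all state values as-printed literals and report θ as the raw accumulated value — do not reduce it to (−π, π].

δ = 0.1419, a = 2.4370

a = (v'−v)/dt = (0.487400)/0.2 = 2.4370
Δθ = θ'−θ = 0.040477;  (v·dt/L) = 3.4000·0.2/2.4 = 0.283333
tan δ = Δθ·L/(v·dt) = 0.142860  →  δ = 0.1419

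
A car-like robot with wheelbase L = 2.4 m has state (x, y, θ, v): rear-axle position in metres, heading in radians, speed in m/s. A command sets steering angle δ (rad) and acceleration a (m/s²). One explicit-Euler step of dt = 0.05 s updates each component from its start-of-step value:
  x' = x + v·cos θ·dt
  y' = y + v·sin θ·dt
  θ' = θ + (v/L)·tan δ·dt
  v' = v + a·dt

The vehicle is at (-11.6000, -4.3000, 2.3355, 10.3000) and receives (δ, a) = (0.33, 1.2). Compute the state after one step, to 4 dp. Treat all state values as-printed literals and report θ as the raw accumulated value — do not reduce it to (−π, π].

x' = -11.6000 + 10.3000·cos(2.3355)·0.05 = -11.9565
y' = -4.3000 + 10.3000·sin(2.3355)·0.05 = -3.9284
θ' = 2.3355 + (10.3000/2.4)·tan(0.33)·0.05 = 2.4090
v' = 10.3000 + 1.2000·0.05 = 10.3600

(-11.9565, -3.9284, 2.4090, 10.3600)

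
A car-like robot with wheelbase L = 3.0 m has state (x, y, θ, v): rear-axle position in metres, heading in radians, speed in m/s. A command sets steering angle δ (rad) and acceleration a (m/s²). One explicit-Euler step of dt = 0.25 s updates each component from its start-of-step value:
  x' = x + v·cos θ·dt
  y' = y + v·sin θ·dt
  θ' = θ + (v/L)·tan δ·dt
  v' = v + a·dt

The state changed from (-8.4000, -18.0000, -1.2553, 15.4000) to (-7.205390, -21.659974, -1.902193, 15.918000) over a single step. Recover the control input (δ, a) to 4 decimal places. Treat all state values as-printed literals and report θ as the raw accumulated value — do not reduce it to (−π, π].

a = (v'−v)/dt = (0.518000)/0.25 = 2.0720
Δθ = θ'−θ = -0.646893;  (v·dt/L) = 15.4000·0.25/3.0 = 1.283333
tan δ = Δθ·L/(v·dt) = -0.504072  →  δ = -0.4669

δ = -0.4669, a = 2.0720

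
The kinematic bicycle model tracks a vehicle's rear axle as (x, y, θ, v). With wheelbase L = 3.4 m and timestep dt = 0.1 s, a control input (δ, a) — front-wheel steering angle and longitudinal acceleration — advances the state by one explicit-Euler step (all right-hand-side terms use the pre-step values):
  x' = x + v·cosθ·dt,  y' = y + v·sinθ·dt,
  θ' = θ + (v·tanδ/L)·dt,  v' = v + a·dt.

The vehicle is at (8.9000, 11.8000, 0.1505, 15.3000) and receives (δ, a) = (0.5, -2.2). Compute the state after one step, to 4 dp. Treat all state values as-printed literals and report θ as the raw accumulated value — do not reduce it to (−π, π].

(10.4127, 12.0294, 0.3963, 15.0800)

x' = 8.9000 + 15.3000·cos(0.1505)·0.1 = 10.4127
y' = 11.8000 + 15.3000·sin(0.1505)·0.1 = 12.0294
θ' = 0.1505 + (15.3000/3.4)·tan(0.5)·0.1 = 0.3963
v' = 15.3000 − 2.2000·0.1 = 15.0800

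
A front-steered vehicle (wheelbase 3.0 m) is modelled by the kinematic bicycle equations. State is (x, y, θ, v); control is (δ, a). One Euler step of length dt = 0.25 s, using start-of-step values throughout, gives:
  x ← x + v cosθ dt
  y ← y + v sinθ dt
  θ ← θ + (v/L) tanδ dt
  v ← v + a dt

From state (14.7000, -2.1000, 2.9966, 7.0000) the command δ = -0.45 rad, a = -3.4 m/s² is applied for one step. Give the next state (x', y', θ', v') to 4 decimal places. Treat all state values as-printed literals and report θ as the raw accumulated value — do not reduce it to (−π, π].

(12.9684, -1.8472, 2.7148, 6.1500)

x' = 14.7000 + 7.0000·cos(2.9966)·0.25 = 12.9684
y' = -2.1000 + 7.0000·sin(2.9966)·0.25 = -1.8472
θ' = 2.9966 + (7.0000/3.0)·tan(-0.45)·0.25 = 2.7148
v' = 7.0000 − 3.4000·0.25 = 6.1500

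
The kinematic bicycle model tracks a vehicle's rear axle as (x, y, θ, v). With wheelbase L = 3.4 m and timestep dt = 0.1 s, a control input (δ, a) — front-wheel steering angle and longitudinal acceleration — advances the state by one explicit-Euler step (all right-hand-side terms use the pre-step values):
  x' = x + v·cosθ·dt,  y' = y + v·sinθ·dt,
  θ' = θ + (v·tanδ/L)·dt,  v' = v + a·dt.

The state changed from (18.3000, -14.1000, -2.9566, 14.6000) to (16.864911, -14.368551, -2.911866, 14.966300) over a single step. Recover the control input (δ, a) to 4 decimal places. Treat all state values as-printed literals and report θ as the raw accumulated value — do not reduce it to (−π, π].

a = (v'−v)/dt = (0.366300)/0.1 = 3.6630
Δθ = θ'−θ = 0.044734;  (v·dt/L) = 14.6000·0.1/3.4 = 0.429412
tan δ = Δθ·L/(v·dt) = 0.104175  →  δ = 0.1038

δ = 0.1038, a = 3.6630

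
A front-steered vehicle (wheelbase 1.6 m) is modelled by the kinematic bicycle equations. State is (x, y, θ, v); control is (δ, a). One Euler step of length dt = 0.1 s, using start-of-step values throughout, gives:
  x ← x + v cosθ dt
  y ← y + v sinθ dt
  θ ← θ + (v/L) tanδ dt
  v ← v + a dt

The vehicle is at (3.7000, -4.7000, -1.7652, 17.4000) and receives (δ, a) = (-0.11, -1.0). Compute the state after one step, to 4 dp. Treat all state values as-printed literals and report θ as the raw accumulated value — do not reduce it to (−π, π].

(3.3639, -6.4072, -1.8853, 17.3000)

x' = 3.7000 + 17.4000·cos(-1.7652)·0.1 = 3.3639
y' = -4.7000 + 17.4000·sin(-1.7652)·0.1 = -6.4072
θ' = -1.7652 + (17.4000/1.6)·tan(-0.11)·0.1 = -1.8853
v' = 17.4000 − 1.0000·0.1 = 17.3000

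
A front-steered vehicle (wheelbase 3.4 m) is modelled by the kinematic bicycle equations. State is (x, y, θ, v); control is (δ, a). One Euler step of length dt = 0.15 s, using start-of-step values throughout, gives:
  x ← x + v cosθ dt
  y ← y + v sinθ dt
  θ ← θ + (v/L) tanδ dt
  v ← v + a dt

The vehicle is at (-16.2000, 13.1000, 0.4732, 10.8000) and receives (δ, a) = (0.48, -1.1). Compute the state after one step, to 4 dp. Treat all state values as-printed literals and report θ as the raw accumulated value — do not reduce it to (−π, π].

x' = -16.2000 + 10.8000·cos(0.4732)·0.15 = -14.7580
y' = 13.1000 + 10.8000·sin(0.4732)·0.15 = 13.8383
θ' = 0.4732 + (10.8000/3.4)·tan(0.48)·0.15 = 0.7213
v' = 10.8000 − 1.1000·0.15 = 10.6350

(-14.7580, 13.8383, 0.7213, 10.6350)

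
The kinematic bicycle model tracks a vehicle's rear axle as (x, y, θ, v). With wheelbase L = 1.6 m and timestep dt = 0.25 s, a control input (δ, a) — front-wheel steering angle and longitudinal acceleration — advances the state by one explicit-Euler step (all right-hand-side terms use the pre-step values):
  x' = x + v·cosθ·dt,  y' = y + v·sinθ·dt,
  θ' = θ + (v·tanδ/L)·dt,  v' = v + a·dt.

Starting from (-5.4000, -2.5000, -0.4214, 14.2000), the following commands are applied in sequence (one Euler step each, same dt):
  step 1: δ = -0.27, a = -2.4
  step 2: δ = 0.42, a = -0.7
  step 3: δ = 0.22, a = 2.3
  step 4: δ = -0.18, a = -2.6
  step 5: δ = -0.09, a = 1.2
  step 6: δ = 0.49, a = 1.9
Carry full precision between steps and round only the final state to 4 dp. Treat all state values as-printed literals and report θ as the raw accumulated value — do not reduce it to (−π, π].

(12.8436, -6.6017, 0.9339, 14.1250)

after step 1 (δ=-0.27, a=-2.4): (-2.160564, -3.952086, -1.035457, 13.600000)
after step 2 (δ=0.42, a=-0.7): (-0.426112, -6.876411, -0.086490, 13.425000)
after step 3 (δ=0.22, a=2.3): (2.917592, -7.166333, 0.382586, 14.000000)
after step 4 (δ=-0.18, a=-2.6): (6.164550, -5.859710, -0.015472, 13.350000)
after step 5 (δ=-0.09, a=1.2): (9.501650, -5.911346, -0.203715, 13.650000)
after step 6 (δ=0.49, a=1.9): (12.843586, -6.601725, 0.933902, 14.125000)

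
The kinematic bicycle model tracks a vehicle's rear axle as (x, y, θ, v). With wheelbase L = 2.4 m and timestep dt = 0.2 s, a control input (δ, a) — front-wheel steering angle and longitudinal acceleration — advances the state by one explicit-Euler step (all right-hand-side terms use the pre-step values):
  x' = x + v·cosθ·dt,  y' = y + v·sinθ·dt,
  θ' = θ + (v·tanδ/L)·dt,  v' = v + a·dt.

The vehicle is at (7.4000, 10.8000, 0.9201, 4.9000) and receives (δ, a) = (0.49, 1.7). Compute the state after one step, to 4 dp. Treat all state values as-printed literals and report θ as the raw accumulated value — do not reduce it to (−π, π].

(7.9936, 11.5797, 1.1379, 5.2400)

x' = 7.4000 + 4.9000·cos(0.9201)·0.2 = 7.9936
y' = 10.8000 + 4.9000·sin(0.9201)·0.2 = 11.5797
θ' = 0.9201 + (4.9000/2.4)·tan(0.49)·0.2 = 1.1379
v' = 4.9000 + 1.7000·0.2 = 5.2400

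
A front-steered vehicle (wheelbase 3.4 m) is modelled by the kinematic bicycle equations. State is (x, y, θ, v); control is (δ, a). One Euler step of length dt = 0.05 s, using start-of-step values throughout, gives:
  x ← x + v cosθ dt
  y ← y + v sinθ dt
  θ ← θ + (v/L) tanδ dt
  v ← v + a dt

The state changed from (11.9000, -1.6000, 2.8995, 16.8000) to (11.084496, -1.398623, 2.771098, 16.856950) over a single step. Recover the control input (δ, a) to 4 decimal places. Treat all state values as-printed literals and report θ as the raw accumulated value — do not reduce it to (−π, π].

a = (v'−v)/dt = (0.056950)/0.05 = 1.1390
Δθ = θ'−θ = -0.128402;  (v·dt/L) = 16.8000·0.05/3.4 = 0.247059
tan δ = Δθ·L/(v·dt) = -0.519722  →  δ = -0.4793

δ = -0.4793, a = 1.1390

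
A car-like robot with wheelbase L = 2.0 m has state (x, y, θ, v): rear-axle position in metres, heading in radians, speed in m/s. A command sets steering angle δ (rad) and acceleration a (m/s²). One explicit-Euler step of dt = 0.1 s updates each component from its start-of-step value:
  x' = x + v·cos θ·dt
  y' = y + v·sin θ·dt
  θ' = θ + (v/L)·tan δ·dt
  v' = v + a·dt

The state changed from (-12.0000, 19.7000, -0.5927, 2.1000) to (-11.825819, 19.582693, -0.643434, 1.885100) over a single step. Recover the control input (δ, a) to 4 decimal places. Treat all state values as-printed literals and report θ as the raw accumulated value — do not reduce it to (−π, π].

δ = -0.4501, a = -2.1490

a = (v'−v)/dt = (-0.214900)/0.1 = -2.1490
Δθ = θ'−θ = -0.050734;  (v·dt/L) = 2.1000·0.1/2.0 = 0.105000
tan δ = Δθ·L/(v·dt) = -0.483181  →  δ = -0.4501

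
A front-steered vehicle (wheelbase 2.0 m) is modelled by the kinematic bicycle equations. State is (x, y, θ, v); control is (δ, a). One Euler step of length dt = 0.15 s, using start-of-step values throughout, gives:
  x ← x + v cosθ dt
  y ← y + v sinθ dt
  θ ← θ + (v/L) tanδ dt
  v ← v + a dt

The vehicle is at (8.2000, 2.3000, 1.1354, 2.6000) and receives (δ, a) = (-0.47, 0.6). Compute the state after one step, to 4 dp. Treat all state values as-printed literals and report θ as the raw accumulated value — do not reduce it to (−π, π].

x' = 8.2000 + 2.6000·cos(1.1354)·0.15 = 8.3645
y' = 2.3000 + 2.6000·sin(1.1354)·0.15 = 2.6536
θ' = 1.1354 + (2.6000/2.0)·tan(-0.47)·0.15 = 1.0363
v' = 2.6000 + 0.6000·0.15 = 2.6900

(8.3645, 2.6536, 1.0363, 2.6900)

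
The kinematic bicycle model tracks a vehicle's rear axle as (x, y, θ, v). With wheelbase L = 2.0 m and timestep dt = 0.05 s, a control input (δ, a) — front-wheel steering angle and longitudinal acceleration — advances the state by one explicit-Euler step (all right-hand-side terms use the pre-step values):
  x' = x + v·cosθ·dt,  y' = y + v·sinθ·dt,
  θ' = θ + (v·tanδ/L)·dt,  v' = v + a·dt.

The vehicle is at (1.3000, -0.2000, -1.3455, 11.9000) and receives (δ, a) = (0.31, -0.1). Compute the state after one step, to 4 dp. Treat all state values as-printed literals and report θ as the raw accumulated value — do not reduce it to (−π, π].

(1.4329, -0.7800, -1.2502, 11.8950)

x' = 1.3000 + 11.9000·cos(-1.3455)·0.05 = 1.4329
y' = -0.2000 + 11.9000·sin(-1.3455)·0.05 = -0.7800
θ' = -1.3455 + (11.9000/2.0)·tan(0.31)·0.05 = -1.2502
v' = 11.9000 − 0.1000·0.05 = 11.8950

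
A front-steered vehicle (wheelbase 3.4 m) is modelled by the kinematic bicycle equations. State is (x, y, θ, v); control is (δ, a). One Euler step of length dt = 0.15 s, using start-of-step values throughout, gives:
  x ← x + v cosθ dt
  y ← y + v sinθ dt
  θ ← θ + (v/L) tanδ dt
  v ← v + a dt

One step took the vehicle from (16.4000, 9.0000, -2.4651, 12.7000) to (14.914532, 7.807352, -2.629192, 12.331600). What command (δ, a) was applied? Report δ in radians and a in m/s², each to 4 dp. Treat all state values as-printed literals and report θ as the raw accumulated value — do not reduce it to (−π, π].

δ = -0.2849, a = -2.4560

a = (v'−v)/dt = (-0.368400)/0.15 = -2.4560
Δθ = θ'−θ = -0.164092;  (v·dt/L) = 12.7000·0.15/3.4 = 0.560294
tan δ = Δθ·L/(v·dt) = -0.292868  →  δ = -0.2849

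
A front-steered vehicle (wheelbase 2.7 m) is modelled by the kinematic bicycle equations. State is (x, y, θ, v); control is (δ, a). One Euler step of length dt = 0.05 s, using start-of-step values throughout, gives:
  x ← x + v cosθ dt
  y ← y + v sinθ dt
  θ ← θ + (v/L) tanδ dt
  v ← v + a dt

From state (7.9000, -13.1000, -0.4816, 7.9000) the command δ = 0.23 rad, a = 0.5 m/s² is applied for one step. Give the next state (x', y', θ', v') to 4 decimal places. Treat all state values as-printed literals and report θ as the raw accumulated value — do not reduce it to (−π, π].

(8.2501, -13.2830, -0.4473, 7.9250)

x' = 7.9000 + 7.9000·cos(-0.4816)·0.05 = 8.2501
y' = -13.1000 + 7.9000·sin(-0.4816)·0.05 = -13.2830
θ' = -0.4816 + (7.9000/2.7)·tan(0.23)·0.05 = -0.4473
v' = 7.9000 + 0.5000·0.05 = 7.9250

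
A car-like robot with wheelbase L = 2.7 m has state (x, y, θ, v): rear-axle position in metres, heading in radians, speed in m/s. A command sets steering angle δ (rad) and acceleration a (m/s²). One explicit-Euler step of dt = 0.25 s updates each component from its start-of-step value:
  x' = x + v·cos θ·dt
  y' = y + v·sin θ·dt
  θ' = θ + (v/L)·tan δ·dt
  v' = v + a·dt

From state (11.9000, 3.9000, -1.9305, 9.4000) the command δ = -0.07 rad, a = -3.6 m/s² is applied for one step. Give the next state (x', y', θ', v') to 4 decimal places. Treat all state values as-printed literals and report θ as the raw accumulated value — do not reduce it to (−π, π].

x' = 11.9000 + 9.4000·cos(-1.9305)·0.25 = 11.0728
y' = 3.9000 + 9.4000·sin(-1.9305)·0.25 = 1.7004
θ' = -1.9305 + (9.4000/2.7)·tan(-0.07)·0.25 = -1.9915
v' = 9.4000 − 3.6000·0.25 = 8.5000

(11.0728, 1.7004, -1.9915, 8.5000)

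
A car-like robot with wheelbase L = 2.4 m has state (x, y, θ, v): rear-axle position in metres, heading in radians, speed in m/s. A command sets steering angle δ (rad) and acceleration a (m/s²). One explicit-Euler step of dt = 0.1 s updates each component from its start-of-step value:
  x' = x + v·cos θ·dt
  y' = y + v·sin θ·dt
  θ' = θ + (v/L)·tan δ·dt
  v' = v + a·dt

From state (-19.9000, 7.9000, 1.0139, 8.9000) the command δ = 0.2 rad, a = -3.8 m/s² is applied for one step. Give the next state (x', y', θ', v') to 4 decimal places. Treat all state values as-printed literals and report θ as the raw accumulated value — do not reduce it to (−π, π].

(-19.4296, 8.6555, 1.0891, 8.5200)

x' = -19.9000 + 8.9000·cos(1.0139)·0.1 = -19.4296
y' = 7.9000 + 8.9000·sin(1.0139)·0.1 = 8.6555
θ' = 1.0139 + (8.9000/2.4)·tan(0.2)·0.1 = 1.0891
v' = 8.9000 − 3.8000·0.1 = 8.5200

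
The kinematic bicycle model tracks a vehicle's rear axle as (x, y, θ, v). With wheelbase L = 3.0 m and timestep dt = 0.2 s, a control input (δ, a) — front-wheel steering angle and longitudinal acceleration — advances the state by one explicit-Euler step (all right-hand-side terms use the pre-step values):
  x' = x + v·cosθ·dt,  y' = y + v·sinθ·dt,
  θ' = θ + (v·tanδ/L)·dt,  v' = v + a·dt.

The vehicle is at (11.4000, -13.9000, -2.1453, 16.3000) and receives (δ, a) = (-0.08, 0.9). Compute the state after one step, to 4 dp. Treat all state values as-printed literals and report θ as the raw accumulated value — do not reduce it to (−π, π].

x' = 11.4000 + 16.3000·cos(-2.1453)·0.2 = 9.6285
y' = -13.9000 + 16.3000·sin(-2.1453)·0.2 = -16.6366
θ' = -2.1453 + (16.3000/3.0)·tan(-0.08)·0.2 = -2.2324
v' = 16.3000 + 0.9000·0.2 = 16.4800

(9.6285, -16.6366, -2.2324, 16.4800)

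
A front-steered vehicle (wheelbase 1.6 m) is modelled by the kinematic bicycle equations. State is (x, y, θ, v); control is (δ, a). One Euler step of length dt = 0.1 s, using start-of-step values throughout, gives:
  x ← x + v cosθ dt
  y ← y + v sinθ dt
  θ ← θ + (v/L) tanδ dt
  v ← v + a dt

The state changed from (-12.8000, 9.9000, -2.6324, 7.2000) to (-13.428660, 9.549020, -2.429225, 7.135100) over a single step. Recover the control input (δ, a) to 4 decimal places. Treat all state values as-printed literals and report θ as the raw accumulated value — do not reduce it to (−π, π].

a = (v'−v)/dt = (-0.064900)/0.1 = -0.6490
Δθ = θ'−θ = 0.203175;  (v·dt/L) = 7.2000·0.1/1.6 = 0.450000
tan δ = Δθ·L/(v·dt) = 0.451500  →  δ = 0.4241

δ = 0.4241, a = -0.6490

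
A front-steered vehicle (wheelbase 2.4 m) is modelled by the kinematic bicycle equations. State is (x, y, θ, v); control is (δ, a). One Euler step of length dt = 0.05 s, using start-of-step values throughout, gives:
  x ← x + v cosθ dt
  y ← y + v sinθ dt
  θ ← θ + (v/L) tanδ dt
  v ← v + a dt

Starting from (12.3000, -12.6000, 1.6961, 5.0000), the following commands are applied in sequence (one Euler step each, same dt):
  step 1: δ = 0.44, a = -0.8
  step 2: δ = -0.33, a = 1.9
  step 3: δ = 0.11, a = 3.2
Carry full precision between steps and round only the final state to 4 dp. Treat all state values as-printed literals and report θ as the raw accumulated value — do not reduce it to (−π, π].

after step 1 (δ=0.44, a=-0.8): (12.268756, -12.351960, 1.745140, 4.960000)
after step 2 (δ=-0.33, a=1.9): (12.225738, -12.107720, 1.709745, 5.055000)
after step 3 (δ=0.11, a=3.2): (12.190731, -11.857406, 1.721377, 5.215000)

(12.1907, -11.8574, 1.7214, 5.2150)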